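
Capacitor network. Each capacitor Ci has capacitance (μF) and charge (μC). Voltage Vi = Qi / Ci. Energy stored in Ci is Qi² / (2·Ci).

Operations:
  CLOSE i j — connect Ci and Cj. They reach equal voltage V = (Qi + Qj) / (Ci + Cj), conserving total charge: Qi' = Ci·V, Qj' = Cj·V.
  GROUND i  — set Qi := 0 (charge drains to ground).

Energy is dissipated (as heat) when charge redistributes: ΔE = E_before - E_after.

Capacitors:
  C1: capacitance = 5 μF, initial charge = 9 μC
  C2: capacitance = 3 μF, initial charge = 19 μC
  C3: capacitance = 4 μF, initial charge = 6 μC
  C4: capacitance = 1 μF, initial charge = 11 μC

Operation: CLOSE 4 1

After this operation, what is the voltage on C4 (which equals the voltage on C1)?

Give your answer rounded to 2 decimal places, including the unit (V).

Initial: C1(5μF, Q=9μC, V=1.80V), C2(3μF, Q=19μC, V=6.33V), C3(4μF, Q=6μC, V=1.50V), C4(1μF, Q=11μC, V=11.00V)
Op 1: CLOSE 4-1: Q_total=20.00, C_total=6.00, V=3.33; Q4=3.33, Q1=16.67; dissipated=35.267

Answer: 3.33 V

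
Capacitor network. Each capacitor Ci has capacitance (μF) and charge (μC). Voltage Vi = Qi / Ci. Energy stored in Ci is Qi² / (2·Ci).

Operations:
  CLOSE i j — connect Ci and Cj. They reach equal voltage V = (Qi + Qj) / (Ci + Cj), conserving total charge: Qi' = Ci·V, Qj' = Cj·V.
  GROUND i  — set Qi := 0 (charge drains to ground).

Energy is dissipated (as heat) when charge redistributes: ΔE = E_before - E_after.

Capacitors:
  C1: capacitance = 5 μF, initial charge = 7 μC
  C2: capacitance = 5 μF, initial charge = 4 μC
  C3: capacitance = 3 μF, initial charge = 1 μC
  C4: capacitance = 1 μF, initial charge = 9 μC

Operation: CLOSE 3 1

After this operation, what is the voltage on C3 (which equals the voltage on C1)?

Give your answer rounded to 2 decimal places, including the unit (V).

Initial: C1(5μF, Q=7μC, V=1.40V), C2(5μF, Q=4μC, V=0.80V), C3(3μF, Q=1μC, V=0.33V), C4(1μF, Q=9μC, V=9.00V)
Op 1: CLOSE 3-1: Q_total=8.00, C_total=8.00, V=1.00; Q3=3.00, Q1=5.00; dissipated=1.067

Answer: 1.00 V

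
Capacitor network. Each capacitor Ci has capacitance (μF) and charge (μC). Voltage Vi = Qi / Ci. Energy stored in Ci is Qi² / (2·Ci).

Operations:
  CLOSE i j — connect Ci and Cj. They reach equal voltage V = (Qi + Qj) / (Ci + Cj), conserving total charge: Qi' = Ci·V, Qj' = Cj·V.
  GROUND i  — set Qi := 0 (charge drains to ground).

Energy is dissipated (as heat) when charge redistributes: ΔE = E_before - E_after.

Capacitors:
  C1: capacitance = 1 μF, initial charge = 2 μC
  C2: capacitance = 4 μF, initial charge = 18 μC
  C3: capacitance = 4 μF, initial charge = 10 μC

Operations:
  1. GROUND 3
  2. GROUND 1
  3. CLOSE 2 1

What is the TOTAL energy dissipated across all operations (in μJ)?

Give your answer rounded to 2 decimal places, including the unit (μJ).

Answer: 22.60 μJ

Derivation:
Initial: C1(1μF, Q=2μC, V=2.00V), C2(4μF, Q=18μC, V=4.50V), C3(4μF, Q=10μC, V=2.50V)
Op 1: GROUND 3: Q3=0; energy lost=12.500
Op 2: GROUND 1: Q1=0; energy lost=2.000
Op 3: CLOSE 2-1: Q_total=18.00, C_total=5.00, V=3.60; Q2=14.40, Q1=3.60; dissipated=8.100
Total dissipated: 22.600 μJ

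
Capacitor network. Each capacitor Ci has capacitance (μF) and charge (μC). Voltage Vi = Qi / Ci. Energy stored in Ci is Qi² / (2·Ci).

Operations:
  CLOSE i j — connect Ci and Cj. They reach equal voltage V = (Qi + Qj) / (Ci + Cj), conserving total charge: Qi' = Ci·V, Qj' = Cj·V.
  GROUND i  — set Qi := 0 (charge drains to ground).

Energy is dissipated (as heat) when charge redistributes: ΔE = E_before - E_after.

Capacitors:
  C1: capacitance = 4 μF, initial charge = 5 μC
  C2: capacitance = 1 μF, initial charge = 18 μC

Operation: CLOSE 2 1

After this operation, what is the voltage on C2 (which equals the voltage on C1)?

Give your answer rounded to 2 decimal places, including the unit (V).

Initial: C1(4μF, Q=5μC, V=1.25V), C2(1μF, Q=18μC, V=18.00V)
Op 1: CLOSE 2-1: Q_total=23.00, C_total=5.00, V=4.60; Q2=4.60, Q1=18.40; dissipated=112.225

Answer: 4.60 V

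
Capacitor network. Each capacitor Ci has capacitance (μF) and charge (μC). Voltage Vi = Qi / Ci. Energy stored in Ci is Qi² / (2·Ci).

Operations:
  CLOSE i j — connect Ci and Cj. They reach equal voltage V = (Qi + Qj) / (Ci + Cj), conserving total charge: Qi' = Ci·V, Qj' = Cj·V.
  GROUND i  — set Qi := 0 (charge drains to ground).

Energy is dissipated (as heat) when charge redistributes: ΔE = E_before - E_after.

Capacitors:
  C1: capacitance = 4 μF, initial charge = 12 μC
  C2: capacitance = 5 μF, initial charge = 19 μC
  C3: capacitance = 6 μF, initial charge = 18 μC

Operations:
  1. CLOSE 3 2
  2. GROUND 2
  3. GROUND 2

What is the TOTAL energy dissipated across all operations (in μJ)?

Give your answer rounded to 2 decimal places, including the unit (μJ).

Initial: C1(4μF, Q=12μC, V=3.00V), C2(5μF, Q=19μC, V=3.80V), C3(6μF, Q=18μC, V=3.00V)
Op 1: CLOSE 3-2: Q_total=37.00, C_total=11.00, V=3.36; Q3=20.18, Q2=16.82; dissipated=0.873
Op 2: GROUND 2: Q2=0; energy lost=28.285
Op 3: GROUND 2: Q2=0; energy lost=0.000
Total dissipated: 29.158 μJ

Answer: 29.16 μJ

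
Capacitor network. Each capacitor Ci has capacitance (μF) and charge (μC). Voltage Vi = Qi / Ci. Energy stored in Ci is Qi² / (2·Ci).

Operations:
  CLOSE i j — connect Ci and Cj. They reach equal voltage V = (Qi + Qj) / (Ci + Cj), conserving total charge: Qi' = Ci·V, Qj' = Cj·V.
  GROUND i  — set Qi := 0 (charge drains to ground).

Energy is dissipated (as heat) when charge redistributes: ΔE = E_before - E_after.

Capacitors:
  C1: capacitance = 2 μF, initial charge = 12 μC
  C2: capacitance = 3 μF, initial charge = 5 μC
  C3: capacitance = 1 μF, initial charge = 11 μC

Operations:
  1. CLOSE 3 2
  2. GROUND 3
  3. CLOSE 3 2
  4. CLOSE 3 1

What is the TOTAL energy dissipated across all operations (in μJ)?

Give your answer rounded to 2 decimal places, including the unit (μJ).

Answer: 49.67 μJ

Derivation:
Initial: C1(2μF, Q=12μC, V=6.00V), C2(3μF, Q=5μC, V=1.67V), C3(1μF, Q=11μC, V=11.00V)
Op 1: CLOSE 3-2: Q_total=16.00, C_total=4.00, V=4.00; Q3=4.00, Q2=12.00; dissipated=32.667
Op 2: GROUND 3: Q3=0; energy lost=8.000
Op 3: CLOSE 3-2: Q_total=12.00, C_total=4.00, V=3.00; Q3=3.00, Q2=9.00; dissipated=6.000
Op 4: CLOSE 3-1: Q_total=15.00, C_total=3.00, V=5.00; Q3=5.00, Q1=10.00; dissipated=3.000
Total dissipated: 49.667 μJ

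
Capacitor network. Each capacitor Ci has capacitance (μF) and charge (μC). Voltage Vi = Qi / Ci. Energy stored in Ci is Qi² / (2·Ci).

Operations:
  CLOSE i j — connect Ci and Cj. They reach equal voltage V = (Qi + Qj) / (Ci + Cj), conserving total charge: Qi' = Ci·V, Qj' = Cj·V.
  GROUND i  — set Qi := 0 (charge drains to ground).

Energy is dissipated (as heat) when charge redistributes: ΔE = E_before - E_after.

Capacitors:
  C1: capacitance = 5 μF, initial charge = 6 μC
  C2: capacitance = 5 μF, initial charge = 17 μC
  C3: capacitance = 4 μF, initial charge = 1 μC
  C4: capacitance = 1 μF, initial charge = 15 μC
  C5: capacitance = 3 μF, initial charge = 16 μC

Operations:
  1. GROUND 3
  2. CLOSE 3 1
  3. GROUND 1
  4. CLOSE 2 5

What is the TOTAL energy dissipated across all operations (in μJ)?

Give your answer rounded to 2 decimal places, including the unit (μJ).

Initial: C1(5μF, Q=6μC, V=1.20V), C2(5μF, Q=17μC, V=3.40V), C3(4μF, Q=1μC, V=0.25V), C4(1μF, Q=15μC, V=15.00V), C5(3μF, Q=16μC, V=5.33V)
Op 1: GROUND 3: Q3=0; energy lost=0.125
Op 2: CLOSE 3-1: Q_total=6.00, C_total=9.00, V=0.67; Q3=2.67, Q1=3.33; dissipated=1.600
Op 3: GROUND 1: Q1=0; energy lost=1.111
Op 4: CLOSE 2-5: Q_total=33.00, C_total=8.00, V=4.12; Q2=20.62, Q5=12.38; dissipated=3.504
Total dissipated: 6.340 μJ

Answer: 6.34 μJ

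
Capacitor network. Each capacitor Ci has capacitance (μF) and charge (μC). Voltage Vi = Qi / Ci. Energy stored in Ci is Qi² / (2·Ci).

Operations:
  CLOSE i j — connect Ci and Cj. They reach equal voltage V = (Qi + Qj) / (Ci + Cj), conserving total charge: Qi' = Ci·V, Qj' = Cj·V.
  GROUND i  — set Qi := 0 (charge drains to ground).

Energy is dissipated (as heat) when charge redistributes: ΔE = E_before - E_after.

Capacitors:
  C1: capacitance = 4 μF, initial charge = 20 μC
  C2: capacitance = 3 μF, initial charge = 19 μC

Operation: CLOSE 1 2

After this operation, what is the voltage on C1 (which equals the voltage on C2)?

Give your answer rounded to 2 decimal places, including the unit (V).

Initial: C1(4μF, Q=20μC, V=5.00V), C2(3μF, Q=19μC, V=6.33V)
Op 1: CLOSE 1-2: Q_total=39.00, C_total=7.00, V=5.57; Q1=22.29, Q2=16.71; dissipated=1.524

Answer: 5.57 V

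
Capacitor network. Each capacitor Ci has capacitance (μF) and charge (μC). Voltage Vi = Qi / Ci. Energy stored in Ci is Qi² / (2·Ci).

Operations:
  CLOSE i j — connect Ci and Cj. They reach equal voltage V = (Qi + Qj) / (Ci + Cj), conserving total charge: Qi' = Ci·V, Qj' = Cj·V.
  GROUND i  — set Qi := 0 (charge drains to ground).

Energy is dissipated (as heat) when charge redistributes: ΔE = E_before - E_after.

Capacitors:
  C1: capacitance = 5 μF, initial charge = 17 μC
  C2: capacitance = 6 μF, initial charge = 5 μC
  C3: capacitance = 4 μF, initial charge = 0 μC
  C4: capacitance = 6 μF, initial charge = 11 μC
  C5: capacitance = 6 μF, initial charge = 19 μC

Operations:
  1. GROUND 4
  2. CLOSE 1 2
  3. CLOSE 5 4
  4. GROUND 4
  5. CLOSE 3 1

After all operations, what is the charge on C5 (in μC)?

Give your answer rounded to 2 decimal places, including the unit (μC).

Initial: C1(5μF, Q=17μC, V=3.40V), C2(6μF, Q=5μC, V=0.83V), C3(4μF, Q=0μC, V=0.00V), C4(6μF, Q=11μC, V=1.83V), C5(6μF, Q=19μC, V=3.17V)
Op 1: GROUND 4: Q4=0; energy lost=10.083
Op 2: CLOSE 1-2: Q_total=22.00, C_total=11.00, V=2.00; Q1=10.00, Q2=12.00; dissipated=8.983
Op 3: CLOSE 5-4: Q_total=19.00, C_total=12.00, V=1.58; Q5=9.50, Q4=9.50; dissipated=15.042
Op 4: GROUND 4: Q4=0; energy lost=7.521
Op 5: CLOSE 3-1: Q_total=10.00, C_total=9.00, V=1.11; Q3=4.44, Q1=5.56; dissipated=4.444
Final charges: Q1=5.56, Q2=12.00, Q3=4.44, Q4=0.00, Q5=9.50

Answer: 9.50 μC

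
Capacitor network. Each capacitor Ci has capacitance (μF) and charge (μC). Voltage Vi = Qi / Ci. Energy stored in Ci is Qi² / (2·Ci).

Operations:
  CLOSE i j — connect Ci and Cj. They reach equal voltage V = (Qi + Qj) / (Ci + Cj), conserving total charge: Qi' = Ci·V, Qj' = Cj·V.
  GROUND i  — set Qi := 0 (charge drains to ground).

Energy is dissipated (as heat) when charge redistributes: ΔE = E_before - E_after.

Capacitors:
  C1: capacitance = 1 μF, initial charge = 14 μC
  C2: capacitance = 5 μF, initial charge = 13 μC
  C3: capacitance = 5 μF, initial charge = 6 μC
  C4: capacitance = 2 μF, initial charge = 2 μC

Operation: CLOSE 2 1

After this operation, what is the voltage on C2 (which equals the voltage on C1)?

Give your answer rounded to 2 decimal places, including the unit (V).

Answer: 4.50 V

Derivation:
Initial: C1(1μF, Q=14μC, V=14.00V), C2(5μF, Q=13μC, V=2.60V), C3(5μF, Q=6μC, V=1.20V), C4(2μF, Q=2μC, V=1.00V)
Op 1: CLOSE 2-1: Q_total=27.00, C_total=6.00, V=4.50; Q2=22.50, Q1=4.50; dissipated=54.150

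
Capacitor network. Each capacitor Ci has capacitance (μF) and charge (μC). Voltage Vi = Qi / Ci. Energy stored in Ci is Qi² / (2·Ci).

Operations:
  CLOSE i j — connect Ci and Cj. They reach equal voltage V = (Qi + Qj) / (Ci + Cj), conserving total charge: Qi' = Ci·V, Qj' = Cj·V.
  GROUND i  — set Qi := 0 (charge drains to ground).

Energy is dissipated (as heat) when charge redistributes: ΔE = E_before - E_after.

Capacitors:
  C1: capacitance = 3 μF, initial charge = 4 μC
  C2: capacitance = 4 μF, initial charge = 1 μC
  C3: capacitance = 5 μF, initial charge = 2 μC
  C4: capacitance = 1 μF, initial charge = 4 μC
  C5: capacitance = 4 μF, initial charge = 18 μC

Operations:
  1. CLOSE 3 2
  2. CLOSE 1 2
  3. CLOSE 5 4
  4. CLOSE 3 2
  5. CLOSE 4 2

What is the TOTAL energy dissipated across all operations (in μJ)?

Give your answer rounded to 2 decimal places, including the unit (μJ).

Answer: 7.20 μJ

Derivation:
Initial: C1(3μF, Q=4μC, V=1.33V), C2(4μF, Q=1μC, V=0.25V), C3(5μF, Q=2μC, V=0.40V), C4(1μF, Q=4μC, V=4.00V), C5(4μF, Q=18μC, V=4.50V)
Op 1: CLOSE 3-2: Q_total=3.00, C_total=9.00, V=0.33; Q3=1.67, Q2=1.33; dissipated=0.025
Op 2: CLOSE 1-2: Q_total=5.33, C_total=7.00, V=0.76; Q1=2.29, Q2=3.05; dissipated=0.857
Op 3: CLOSE 5-4: Q_total=22.00, C_total=5.00, V=4.40; Q5=17.60, Q4=4.40; dissipated=0.100
Op 4: CLOSE 3-2: Q_total=4.71, C_total=9.00, V=0.52; Q3=2.62, Q2=2.10; dissipated=0.204
Op 5: CLOSE 4-2: Q_total=6.50, C_total=5.00, V=1.30; Q4=1.30, Q2=5.20; dissipated=6.010
Total dissipated: 7.196 μJ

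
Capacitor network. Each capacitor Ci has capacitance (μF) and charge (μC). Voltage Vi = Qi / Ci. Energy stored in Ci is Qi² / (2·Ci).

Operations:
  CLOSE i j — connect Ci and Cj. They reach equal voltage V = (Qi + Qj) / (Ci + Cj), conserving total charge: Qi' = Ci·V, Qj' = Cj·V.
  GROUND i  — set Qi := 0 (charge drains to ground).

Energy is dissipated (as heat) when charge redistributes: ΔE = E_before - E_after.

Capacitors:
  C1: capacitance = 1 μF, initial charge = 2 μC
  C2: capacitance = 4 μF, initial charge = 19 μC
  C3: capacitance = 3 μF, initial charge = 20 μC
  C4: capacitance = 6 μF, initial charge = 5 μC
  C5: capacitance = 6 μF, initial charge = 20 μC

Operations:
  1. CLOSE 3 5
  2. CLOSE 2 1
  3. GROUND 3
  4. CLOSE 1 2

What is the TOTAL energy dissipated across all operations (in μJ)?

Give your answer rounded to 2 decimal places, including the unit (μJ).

Answer: 43.77 μJ

Derivation:
Initial: C1(1μF, Q=2μC, V=2.00V), C2(4μF, Q=19μC, V=4.75V), C3(3μF, Q=20μC, V=6.67V), C4(6μF, Q=5μC, V=0.83V), C5(6μF, Q=20μC, V=3.33V)
Op 1: CLOSE 3-5: Q_total=40.00, C_total=9.00, V=4.44; Q3=13.33, Q5=26.67; dissipated=11.111
Op 2: CLOSE 2-1: Q_total=21.00, C_total=5.00, V=4.20; Q2=16.80, Q1=4.20; dissipated=3.025
Op 3: GROUND 3: Q3=0; energy lost=29.630
Op 4: CLOSE 1-2: Q_total=21.00, C_total=5.00, V=4.20; Q1=4.20, Q2=16.80; dissipated=0.000
Total dissipated: 43.766 μJ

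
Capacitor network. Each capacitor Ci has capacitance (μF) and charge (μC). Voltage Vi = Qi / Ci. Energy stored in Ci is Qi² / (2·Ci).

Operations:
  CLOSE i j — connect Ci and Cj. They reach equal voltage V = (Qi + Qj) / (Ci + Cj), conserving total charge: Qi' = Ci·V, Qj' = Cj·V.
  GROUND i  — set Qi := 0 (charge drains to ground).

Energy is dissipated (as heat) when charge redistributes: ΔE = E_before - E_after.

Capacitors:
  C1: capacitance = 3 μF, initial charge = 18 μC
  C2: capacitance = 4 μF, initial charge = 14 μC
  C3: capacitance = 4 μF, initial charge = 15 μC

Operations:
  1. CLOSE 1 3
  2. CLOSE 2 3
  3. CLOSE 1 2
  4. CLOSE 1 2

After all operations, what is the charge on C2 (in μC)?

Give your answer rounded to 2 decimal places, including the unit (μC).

Initial: C1(3μF, Q=18μC, V=6.00V), C2(4μF, Q=14μC, V=3.50V), C3(4μF, Q=15μC, V=3.75V)
Op 1: CLOSE 1-3: Q_total=33.00, C_total=7.00, V=4.71; Q1=14.14, Q3=18.86; dissipated=4.339
Op 2: CLOSE 2-3: Q_total=32.86, C_total=8.00, V=4.11; Q2=16.43, Q3=16.43; dissipated=1.474
Op 3: CLOSE 1-2: Q_total=30.57, C_total=7.00, V=4.37; Q1=13.10, Q2=17.47; dissipated=0.316
Op 4: CLOSE 1-2: Q_total=30.57, C_total=7.00, V=4.37; Q1=13.10, Q2=17.47; dissipated=0.000
Final charges: Q1=13.10, Q2=17.47, Q3=16.43

Answer: 17.47 μC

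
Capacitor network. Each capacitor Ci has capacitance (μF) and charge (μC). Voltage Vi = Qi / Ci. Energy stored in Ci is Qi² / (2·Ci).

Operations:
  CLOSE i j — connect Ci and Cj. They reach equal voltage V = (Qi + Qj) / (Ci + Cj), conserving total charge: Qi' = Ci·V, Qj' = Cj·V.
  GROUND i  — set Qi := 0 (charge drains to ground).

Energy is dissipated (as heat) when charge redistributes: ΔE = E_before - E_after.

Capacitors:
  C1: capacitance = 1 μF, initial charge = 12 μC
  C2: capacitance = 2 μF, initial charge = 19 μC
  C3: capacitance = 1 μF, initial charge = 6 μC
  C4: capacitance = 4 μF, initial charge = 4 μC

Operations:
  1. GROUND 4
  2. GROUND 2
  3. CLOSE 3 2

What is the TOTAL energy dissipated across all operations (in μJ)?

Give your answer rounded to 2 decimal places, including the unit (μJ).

Initial: C1(1μF, Q=12μC, V=12.00V), C2(2μF, Q=19μC, V=9.50V), C3(1μF, Q=6μC, V=6.00V), C4(4μF, Q=4μC, V=1.00V)
Op 1: GROUND 4: Q4=0; energy lost=2.000
Op 2: GROUND 2: Q2=0; energy lost=90.250
Op 3: CLOSE 3-2: Q_total=6.00, C_total=3.00, V=2.00; Q3=2.00, Q2=4.00; dissipated=12.000
Total dissipated: 104.250 μJ

Answer: 104.25 μJ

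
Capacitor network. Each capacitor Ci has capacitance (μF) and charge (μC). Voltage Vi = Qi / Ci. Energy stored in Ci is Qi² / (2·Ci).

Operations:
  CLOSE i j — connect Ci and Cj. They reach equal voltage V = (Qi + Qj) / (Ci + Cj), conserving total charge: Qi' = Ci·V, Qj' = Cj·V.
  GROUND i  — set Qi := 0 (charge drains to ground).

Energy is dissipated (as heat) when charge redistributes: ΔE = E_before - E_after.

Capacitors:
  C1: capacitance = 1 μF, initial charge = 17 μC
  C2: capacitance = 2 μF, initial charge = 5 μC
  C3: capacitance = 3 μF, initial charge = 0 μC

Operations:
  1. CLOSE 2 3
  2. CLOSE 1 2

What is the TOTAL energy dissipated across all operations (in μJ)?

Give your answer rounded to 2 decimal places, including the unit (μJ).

Answer: 89.08 μJ

Derivation:
Initial: C1(1μF, Q=17μC, V=17.00V), C2(2μF, Q=5μC, V=2.50V), C3(3μF, Q=0μC, V=0.00V)
Op 1: CLOSE 2-3: Q_total=5.00, C_total=5.00, V=1.00; Q2=2.00, Q3=3.00; dissipated=3.750
Op 2: CLOSE 1-2: Q_total=19.00, C_total=3.00, V=6.33; Q1=6.33, Q2=12.67; dissipated=85.333
Total dissipated: 89.083 μJ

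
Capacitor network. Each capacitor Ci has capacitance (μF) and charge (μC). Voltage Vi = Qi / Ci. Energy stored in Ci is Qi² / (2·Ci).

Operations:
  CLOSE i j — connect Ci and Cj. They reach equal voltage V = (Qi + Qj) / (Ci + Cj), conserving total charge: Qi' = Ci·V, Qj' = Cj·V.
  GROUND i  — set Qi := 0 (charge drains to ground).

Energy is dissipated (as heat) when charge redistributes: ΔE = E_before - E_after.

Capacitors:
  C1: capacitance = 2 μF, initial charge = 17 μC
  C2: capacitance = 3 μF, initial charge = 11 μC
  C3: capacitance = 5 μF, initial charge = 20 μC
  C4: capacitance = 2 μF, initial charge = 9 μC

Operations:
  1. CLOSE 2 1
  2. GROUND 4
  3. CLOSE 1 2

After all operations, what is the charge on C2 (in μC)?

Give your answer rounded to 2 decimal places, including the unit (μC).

Answer: 16.80 μC

Derivation:
Initial: C1(2μF, Q=17μC, V=8.50V), C2(3μF, Q=11μC, V=3.67V), C3(5μF, Q=20μC, V=4.00V), C4(2μF, Q=9μC, V=4.50V)
Op 1: CLOSE 2-1: Q_total=28.00, C_total=5.00, V=5.60; Q2=16.80, Q1=11.20; dissipated=14.017
Op 2: GROUND 4: Q4=0; energy lost=20.250
Op 3: CLOSE 1-2: Q_total=28.00, C_total=5.00, V=5.60; Q1=11.20, Q2=16.80; dissipated=0.000
Final charges: Q1=11.20, Q2=16.80, Q3=20.00, Q4=0.00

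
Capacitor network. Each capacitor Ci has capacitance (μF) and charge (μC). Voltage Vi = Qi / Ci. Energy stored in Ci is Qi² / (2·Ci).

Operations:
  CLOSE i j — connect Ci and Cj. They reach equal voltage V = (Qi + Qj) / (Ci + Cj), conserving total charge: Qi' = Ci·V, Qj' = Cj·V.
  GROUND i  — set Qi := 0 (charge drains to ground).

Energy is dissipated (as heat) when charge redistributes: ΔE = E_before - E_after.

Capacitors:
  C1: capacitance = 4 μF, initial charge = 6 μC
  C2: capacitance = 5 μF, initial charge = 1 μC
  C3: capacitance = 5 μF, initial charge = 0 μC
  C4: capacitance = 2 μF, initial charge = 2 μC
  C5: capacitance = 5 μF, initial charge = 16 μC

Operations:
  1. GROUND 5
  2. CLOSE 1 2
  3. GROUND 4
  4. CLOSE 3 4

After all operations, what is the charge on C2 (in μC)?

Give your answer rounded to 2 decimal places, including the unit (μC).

Answer: 3.89 μC

Derivation:
Initial: C1(4μF, Q=6μC, V=1.50V), C2(5μF, Q=1μC, V=0.20V), C3(5μF, Q=0μC, V=0.00V), C4(2μF, Q=2μC, V=1.00V), C5(5μF, Q=16μC, V=3.20V)
Op 1: GROUND 5: Q5=0; energy lost=25.600
Op 2: CLOSE 1-2: Q_total=7.00, C_total=9.00, V=0.78; Q1=3.11, Q2=3.89; dissipated=1.878
Op 3: GROUND 4: Q4=0; energy lost=1.000
Op 4: CLOSE 3-4: Q_total=0.00, C_total=7.00, V=0.00; Q3=0.00, Q4=0.00; dissipated=0.000
Final charges: Q1=3.11, Q2=3.89, Q3=0.00, Q4=0.00, Q5=0.00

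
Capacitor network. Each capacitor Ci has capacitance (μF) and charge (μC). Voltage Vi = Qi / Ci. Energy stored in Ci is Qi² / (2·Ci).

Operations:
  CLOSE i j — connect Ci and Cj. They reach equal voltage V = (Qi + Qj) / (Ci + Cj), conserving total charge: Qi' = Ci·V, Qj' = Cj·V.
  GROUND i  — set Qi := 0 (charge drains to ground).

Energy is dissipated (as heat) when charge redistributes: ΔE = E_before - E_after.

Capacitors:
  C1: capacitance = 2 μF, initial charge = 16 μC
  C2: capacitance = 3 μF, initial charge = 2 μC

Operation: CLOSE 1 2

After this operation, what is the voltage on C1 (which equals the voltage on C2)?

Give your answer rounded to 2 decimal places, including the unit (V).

Initial: C1(2μF, Q=16μC, V=8.00V), C2(3μF, Q=2μC, V=0.67V)
Op 1: CLOSE 1-2: Q_total=18.00, C_total=5.00, V=3.60; Q1=7.20, Q2=10.80; dissipated=32.267

Answer: 3.60 V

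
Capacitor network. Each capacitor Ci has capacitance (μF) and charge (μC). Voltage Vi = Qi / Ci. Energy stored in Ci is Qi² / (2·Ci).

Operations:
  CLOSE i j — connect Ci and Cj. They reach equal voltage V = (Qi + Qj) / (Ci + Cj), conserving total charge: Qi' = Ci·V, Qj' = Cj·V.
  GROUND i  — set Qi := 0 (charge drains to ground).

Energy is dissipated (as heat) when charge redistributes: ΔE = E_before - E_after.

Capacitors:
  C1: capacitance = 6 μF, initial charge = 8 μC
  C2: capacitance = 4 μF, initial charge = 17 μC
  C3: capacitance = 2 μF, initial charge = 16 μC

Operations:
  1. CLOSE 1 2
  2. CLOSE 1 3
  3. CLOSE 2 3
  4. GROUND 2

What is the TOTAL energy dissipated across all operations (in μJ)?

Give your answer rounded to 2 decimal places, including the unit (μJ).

Initial: C1(6μF, Q=8μC, V=1.33V), C2(4μF, Q=17μC, V=4.25V), C3(2μF, Q=16μC, V=8.00V)
Op 1: CLOSE 1-2: Q_total=25.00, C_total=10.00, V=2.50; Q1=15.00, Q2=10.00; dissipated=10.208
Op 2: CLOSE 1-3: Q_total=31.00, C_total=8.00, V=3.88; Q1=23.25, Q3=7.75; dissipated=22.688
Op 3: CLOSE 2-3: Q_total=17.75, C_total=6.00, V=2.96; Q2=11.83, Q3=5.92; dissipated=1.260
Op 4: GROUND 2: Q2=0; energy lost=17.503
Total dissipated: 51.660 μJ

Answer: 51.66 μJ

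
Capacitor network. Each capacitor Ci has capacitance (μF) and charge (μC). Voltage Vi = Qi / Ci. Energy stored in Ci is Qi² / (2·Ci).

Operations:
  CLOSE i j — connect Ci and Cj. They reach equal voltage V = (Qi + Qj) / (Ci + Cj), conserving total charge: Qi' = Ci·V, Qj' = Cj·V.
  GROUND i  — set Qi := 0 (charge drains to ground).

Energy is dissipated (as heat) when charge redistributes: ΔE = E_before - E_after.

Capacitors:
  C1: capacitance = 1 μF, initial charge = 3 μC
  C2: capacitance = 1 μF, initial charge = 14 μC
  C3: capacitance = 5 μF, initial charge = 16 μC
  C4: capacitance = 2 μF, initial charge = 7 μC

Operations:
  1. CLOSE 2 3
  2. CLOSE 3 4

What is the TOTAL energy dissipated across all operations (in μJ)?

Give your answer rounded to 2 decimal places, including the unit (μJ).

Initial: C1(1μF, Q=3μC, V=3.00V), C2(1μF, Q=14μC, V=14.00V), C3(5μF, Q=16μC, V=3.20V), C4(2μF, Q=7μC, V=3.50V)
Op 1: CLOSE 2-3: Q_total=30.00, C_total=6.00, V=5.00; Q2=5.00, Q3=25.00; dissipated=48.600
Op 2: CLOSE 3-4: Q_total=32.00, C_total=7.00, V=4.57; Q3=22.86, Q4=9.14; dissipated=1.607
Total dissipated: 50.207 μJ

Answer: 50.21 μJ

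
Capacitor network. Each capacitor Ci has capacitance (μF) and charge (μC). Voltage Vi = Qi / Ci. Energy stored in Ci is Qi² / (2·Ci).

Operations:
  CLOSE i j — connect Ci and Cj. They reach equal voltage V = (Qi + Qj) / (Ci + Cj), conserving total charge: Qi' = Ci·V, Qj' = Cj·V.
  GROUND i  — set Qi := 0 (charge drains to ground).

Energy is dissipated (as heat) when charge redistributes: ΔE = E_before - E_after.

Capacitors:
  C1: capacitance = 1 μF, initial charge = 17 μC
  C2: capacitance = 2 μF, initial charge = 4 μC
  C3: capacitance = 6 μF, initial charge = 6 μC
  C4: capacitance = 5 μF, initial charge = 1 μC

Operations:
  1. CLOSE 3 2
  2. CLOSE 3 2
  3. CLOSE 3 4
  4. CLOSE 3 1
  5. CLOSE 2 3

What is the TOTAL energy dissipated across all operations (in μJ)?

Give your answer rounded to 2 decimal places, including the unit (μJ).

Answer: 117.65 μJ

Derivation:
Initial: C1(1μF, Q=17μC, V=17.00V), C2(2μF, Q=4μC, V=2.00V), C3(6μF, Q=6μC, V=1.00V), C4(5μF, Q=1μC, V=0.20V)
Op 1: CLOSE 3-2: Q_total=10.00, C_total=8.00, V=1.25; Q3=7.50, Q2=2.50; dissipated=0.750
Op 2: CLOSE 3-2: Q_total=10.00, C_total=8.00, V=1.25; Q3=7.50, Q2=2.50; dissipated=0.000
Op 3: CLOSE 3-4: Q_total=8.50, C_total=11.00, V=0.77; Q3=4.64, Q4=3.86; dissipated=1.503
Op 4: CLOSE 3-1: Q_total=21.64, C_total=7.00, V=3.09; Q3=18.55, Q1=3.09; dissipated=112.853
Op 5: CLOSE 2-3: Q_total=21.05, C_total=8.00, V=2.63; Q2=5.26, Q3=15.78; dissipated=2.542
Total dissipated: 117.648 μJ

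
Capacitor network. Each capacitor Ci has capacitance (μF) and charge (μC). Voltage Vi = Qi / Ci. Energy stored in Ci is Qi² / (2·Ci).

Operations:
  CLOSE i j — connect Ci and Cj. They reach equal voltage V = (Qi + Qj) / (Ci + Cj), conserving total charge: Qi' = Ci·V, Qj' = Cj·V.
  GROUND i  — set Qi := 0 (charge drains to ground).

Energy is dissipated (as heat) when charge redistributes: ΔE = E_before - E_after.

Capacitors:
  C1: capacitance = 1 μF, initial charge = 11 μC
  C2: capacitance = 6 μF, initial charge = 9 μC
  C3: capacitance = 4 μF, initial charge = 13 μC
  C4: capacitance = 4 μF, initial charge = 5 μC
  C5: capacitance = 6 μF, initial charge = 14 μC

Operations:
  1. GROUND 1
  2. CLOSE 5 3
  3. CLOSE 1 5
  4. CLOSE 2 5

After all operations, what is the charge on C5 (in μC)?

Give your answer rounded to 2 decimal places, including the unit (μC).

Answer: 11.44 μC

Derivation:
Initial: C1(1μF, Q=11μC, V=11.00V), C2(6μF, Q=9μC, V=1.50V), C3(4μF, Q=13μC, V=3.25V), C4(4μF, Q=5μC, V=1.25V), C5(6μF, Q=14μC, V=2.33V)
Op 1: GROUND 1: Q1=0; energy lost=60.500
Op 2: CLOSE 5-3: Q_total=27.00, C_total=10.00, V=2.70; Q5=16.20, Q3=10.80; dissipated=1.008
Op 3: CLOSE 1-5: Q_total=16.20, C_total=7.00, V=2.31; Q1=2.31, Q5=13.89; dissipated=3.124
Op 4: CLOSE 2-5: Q_total=22.89, C_total=12.00, V=1.91; Q2=11.44, Q5=11.44; dissipated=0.995
Final charges: Q1=2.31, Q2=11.44, Q3=10.80, Q4=5.00, Q5=11.44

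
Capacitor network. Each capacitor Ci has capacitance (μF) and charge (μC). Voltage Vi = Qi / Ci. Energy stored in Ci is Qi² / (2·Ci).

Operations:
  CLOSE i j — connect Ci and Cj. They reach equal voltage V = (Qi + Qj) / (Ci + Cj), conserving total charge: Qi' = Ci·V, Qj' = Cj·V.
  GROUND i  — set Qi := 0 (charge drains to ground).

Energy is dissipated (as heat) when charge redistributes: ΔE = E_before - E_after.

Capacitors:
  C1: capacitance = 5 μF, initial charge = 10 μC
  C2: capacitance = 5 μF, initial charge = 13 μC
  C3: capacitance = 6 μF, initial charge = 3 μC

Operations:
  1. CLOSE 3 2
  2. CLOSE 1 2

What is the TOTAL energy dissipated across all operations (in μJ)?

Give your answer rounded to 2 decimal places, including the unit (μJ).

Answer: 6.39 μJ

Derivation:
Initial: C1(5μF, Q=10μC, V=2.00V), C2(5μF, Q=13μC, V=2.60V), C3(6μF, Q=3μC, V=0.50V)
Op 1: CLOSE 3-2: Q_total=16.00, C_total=11.00, V=1.45; Q3=8.73, Q2=7.27; dissipated=6.014
Op 2: CLOSE 1-2: Q_total=17.27, C_total=10.00, V=1.73; Q1=8.64, Q2=8.64; dissipated=0.372
Total dissipated: 6.386 μJ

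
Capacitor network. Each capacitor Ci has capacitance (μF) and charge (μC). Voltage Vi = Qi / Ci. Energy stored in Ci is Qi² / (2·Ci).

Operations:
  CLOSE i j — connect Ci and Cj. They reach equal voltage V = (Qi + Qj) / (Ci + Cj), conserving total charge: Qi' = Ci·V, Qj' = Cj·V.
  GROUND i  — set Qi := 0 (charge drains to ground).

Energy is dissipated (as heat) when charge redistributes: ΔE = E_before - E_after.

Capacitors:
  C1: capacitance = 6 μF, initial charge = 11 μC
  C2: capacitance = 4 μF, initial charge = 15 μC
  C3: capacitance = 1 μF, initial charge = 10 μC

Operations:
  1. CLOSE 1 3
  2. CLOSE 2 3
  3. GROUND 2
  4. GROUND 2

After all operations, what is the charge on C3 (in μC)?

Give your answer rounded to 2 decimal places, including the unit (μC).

Initial: C1(6μF, Q=11μC, V=1.83V), C2(4μF, Q=15μC, V=3.75V), C3(1μF, Q=10μC, V=10.00V)
Op 1: CLOSE 1-3: Q_total=21.00, C_total=7.00, V=3.00; Q1=18.00, Q3=3.00; dissipated=28.583
Op 2: CLOSE 2-3: Q_total=18.00, C_total=5.00, V=3.60; Q2=14.40, Q3=3.60; dissipated=0.225
Op 3: GROUND 2: Q2=0; energy lost=25.920
Op 4: GROUND 2: Q2=0; energy lost=0.000
Final charges: Q1=18.00, Q2=0.00, Q3=3.60

Answer: 3.60 μC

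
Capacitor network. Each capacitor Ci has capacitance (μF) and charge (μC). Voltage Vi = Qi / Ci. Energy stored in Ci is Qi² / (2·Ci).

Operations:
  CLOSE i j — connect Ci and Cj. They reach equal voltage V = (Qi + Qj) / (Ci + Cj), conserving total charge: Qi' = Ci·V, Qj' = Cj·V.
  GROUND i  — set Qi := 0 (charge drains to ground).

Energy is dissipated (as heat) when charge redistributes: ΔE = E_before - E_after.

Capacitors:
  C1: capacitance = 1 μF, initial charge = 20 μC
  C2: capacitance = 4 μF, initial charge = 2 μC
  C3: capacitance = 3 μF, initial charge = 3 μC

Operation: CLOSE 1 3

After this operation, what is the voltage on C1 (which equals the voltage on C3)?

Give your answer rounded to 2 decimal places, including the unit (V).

Initial: C1(1μF, Q=20μC, V=20.00V), C2(4μF, Q=2μC, V=0.50V), C3(3μF, Q=3μC, V=1.00V)
Op 1: CLOSE 1-3: Q_total=23.00, C_total=4.00, V=5.75; Q1=5.75, Q3=17.25; dissipated=135.375

Answer: 5.75 V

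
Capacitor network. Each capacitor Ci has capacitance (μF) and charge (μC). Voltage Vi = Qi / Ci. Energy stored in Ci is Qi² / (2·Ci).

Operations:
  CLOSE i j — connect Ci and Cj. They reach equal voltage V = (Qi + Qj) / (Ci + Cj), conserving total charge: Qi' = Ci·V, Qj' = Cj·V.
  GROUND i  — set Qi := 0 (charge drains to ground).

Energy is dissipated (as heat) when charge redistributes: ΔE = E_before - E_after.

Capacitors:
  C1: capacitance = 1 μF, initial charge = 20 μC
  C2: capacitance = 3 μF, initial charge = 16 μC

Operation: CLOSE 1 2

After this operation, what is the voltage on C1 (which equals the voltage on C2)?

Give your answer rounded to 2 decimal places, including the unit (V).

Initial: C1(1μF, Q=20μC, V=20.00V), C2(3μF, Q=16μC, V=5.33V)
Op 1: CLOSE 1-2: Q_total=36.00, C_total=4.00, V=9.00; Q1=9.00, Q2=27.00; dissipated=80.667

Answer: 9.00 V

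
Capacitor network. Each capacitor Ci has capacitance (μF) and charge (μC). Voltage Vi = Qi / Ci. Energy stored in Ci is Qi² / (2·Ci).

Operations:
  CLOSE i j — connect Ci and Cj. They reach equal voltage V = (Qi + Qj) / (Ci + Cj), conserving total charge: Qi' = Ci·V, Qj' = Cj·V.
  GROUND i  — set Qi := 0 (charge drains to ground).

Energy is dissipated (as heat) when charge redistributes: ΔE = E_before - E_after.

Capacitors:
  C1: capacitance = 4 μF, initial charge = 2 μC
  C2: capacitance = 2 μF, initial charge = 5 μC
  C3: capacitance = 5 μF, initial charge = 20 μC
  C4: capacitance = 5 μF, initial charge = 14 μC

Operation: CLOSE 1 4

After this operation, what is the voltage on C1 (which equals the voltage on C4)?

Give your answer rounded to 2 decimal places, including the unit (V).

Initial: C1(4μF, Q=2μC, V=0.50V), C2(2μF, Q=5μC, V=2.50V), C3(5μF, Q=20μC, V=4.00V), C4(5μF, Q=14μC, V=2.80V)
Op 1: CLOSE 1-4: Q_total=16.00, C_total=9.00, V=1.78; Q1=7.11, Q4=8.89; dissipated=5.878

Answer: 1.78 V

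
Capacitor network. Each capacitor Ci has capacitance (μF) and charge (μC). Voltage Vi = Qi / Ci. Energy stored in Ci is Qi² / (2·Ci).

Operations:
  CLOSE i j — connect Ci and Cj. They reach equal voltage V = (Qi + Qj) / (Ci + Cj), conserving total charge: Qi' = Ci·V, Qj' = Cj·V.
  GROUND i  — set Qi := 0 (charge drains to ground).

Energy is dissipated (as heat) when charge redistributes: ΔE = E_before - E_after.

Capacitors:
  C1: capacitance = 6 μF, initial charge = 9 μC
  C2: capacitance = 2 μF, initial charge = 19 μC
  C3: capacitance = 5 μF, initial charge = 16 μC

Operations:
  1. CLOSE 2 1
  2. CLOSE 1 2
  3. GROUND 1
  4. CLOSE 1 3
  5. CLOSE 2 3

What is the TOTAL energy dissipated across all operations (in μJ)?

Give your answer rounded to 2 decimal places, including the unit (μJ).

Answer: 101.70 μJ

Derivation:
Initial: C1(6μF, Q=9μC, V=1.50V), C2(2μF, Q=19μC, V=9.50V), C3(5μF, Q=16μC, V=3.20V)
Op 1: CLOSE 2-1: Q_total=28.00, C_total=8.00, V=3.50; Q2=7.00, Q1=21.00; dissipated=48.000
Op 2: CLOSE 1-2: Q_total=28.00, C_total=8.00, V=3.50; Q1=21.00, Q2=7.00; dissipated=0.000
Op 3: GROUND 1: Q1=0; energy lost=36.750
Op 4: CLOSE 1-3: Q_total=16.00, C_total=11.00, V=1.45; Q1=8.73, Q3=7.27; dissipated=13.964
Op 5: CLOSE 2-3: Q_total=14.27, C_total=7.00, V=2.04; Q2=4.08, Q3=10.19; dissipated=2.988
Total dissipated: 101.702 μJ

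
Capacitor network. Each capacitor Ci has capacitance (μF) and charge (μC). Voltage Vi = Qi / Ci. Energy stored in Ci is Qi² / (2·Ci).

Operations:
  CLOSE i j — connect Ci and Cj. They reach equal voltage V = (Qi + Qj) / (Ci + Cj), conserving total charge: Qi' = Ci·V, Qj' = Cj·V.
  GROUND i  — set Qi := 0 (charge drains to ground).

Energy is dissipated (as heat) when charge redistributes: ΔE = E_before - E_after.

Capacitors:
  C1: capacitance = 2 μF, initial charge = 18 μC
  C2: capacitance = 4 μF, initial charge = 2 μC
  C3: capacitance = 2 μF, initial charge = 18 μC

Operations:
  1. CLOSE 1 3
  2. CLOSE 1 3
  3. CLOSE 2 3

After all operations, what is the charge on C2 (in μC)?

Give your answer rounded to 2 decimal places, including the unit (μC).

Answer: 13.33 μC

Derivation:
Initial: C1(2μF, Q=18μC, V=9.00V), C2(4μF, Q=2μC, V=0.50V), C3(2μF, Q=18μC, V=9.00V)
Op 1: CLOSE 1-3: Q_total=36.00, C_total=4.00, V=9.00; Q1=18.00, Q3=18.00; dissipated=0.000
Op 2: CLOSE 1-3: Q_total=36.00, C_total=4.00, V=9.00; Q1=18.00, Q3=18.00; dissipated=0.000
Op 3: CLOSE 2-3: Q_total=20.00, C_total=6.00, V=3.33; Q2=13.33, Q3=6.67; dissipated=48.167
Final charges: Q1=18.00, Q2=13.33, Q3=6.67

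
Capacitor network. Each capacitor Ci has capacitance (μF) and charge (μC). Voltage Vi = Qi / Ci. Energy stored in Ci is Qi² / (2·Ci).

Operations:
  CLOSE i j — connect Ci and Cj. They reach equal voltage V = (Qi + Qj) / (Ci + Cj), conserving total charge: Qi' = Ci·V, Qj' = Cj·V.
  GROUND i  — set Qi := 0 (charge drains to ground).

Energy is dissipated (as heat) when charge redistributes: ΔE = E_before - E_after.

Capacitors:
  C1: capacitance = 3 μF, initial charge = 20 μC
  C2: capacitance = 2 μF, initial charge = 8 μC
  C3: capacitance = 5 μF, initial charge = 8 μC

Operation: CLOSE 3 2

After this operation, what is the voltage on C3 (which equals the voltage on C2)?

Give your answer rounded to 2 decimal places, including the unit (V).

Initial: C1(3μF, Q=20μC, V=6.67V), C2(2μF, Q=8μC, V=4.00V), C3(5μF, Q=8μC, V=1.60V)
Op 1: CLOSE 3-2: Q_total=16.00, C_total=7.00, V=2.29; Q3=11.43, Q2=4.57; dissipated=4.114

Answer: 2.29 V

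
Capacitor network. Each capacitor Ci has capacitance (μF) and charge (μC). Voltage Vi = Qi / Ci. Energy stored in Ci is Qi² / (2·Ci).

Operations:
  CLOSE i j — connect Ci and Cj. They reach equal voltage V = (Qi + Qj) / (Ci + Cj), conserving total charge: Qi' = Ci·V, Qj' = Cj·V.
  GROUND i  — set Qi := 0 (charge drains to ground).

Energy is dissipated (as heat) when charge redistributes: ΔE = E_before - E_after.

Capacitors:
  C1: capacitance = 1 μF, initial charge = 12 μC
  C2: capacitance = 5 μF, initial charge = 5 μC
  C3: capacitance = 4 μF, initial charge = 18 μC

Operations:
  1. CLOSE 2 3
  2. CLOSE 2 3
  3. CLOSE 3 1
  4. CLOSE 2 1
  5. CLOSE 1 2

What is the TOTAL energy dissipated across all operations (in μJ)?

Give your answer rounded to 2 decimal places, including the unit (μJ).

Answer: 50.78 μJ

Derivation:
Initial: C1(1μF, Q=12μC, V=12.00V), C2(5μF, Q=5μC, V=1.00V), C3(4μF, Q=18μC, V=4.50V)
Op 1: CLOSE 2-3: Q_total=23.00, C_total=9.00, V=2.56; Q2=12.78, Q3=10.22; dissipated=13.611
Op 2: CLOSE 2-3: Q_total=23.00, C_total=9.00, V=2.56; Q2=12.78, Q3=10.22; dissipated=0.000
Op 3: CLOSE 3-1: Q_total=22.22, C_total=5.00, V=4.44; Q3=17.78, Q1=4.44; dissipated=35.679
Op 4: CLOSE 2-1: Q_total=17.22, C_total=6.00, V=2.87; Q2=14.35, Q1=2.87; dissipated=1.487
Op 5: CLOSE 1-2: Q_total=17.22, C_total=6.00, V=2.87; Q1=2.87, Q2=14.35; dissipated=0.000
Total dissipated: 50.777 μJ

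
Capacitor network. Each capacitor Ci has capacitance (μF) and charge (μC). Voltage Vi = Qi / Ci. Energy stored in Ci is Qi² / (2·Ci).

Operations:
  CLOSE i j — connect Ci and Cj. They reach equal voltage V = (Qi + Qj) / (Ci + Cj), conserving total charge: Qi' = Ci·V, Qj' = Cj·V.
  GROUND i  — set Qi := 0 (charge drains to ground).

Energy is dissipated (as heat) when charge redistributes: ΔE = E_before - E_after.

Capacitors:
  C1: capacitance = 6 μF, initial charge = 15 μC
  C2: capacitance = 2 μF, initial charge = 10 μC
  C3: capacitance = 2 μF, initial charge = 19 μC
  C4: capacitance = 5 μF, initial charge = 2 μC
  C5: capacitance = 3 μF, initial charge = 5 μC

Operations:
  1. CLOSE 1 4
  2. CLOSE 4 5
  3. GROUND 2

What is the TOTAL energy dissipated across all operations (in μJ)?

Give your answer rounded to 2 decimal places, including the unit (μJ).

Initial: C1(6μF, Q=15μC, V=2.50V), C2(2μF, Q=10μC, V=5.00V), C3(2μF, Q=19μC, V=9.50V), C4(5μF, Q=2μC, V=0.40V), C5(3μF, Q=5μC, V=1.67V)
Op 1: CLOSE 1-4: Q_total=17.00, C_total=11.00, V=1.55; Q1=9.27, Q4=7.73; dissipated=6.014
Op 2: CLOSE 4-5: Q_total=12.73, C_total=8.00, V=1.59; Q4=7.95, Q5=4.77; dissipated=0.014
Op 3: GROUND 2: Q2=0; energy lost=25.000
Total dissipated: 31.027 μJ

Answer: 31.03 μJ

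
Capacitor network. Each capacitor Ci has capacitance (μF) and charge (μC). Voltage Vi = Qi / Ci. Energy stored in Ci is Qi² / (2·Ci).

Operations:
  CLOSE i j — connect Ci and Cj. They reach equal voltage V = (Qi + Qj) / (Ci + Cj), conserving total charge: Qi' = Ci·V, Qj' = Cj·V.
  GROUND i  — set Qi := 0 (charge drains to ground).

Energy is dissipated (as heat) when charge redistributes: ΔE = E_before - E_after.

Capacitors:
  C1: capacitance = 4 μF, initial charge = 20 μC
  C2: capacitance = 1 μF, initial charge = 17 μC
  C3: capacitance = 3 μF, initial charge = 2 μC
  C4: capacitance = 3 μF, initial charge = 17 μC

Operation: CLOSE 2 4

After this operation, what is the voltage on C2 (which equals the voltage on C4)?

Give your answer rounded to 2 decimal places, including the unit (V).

Answer: 8.50 V

Derivation:
Initial: C1(4μF, Q=20μC, V=5.00V), C2(1μF, Q=17μC, V=17.00V), C3(3μF, Q=2μC, V=0.67V), C4(3μF, Q=17μC, V=5.67V)
Op 1: CLOSE 2-4: Q_total=34.00, C_total=4.00, V=8.50; Q2=8.50, Q4=25.50; dissipated=48.167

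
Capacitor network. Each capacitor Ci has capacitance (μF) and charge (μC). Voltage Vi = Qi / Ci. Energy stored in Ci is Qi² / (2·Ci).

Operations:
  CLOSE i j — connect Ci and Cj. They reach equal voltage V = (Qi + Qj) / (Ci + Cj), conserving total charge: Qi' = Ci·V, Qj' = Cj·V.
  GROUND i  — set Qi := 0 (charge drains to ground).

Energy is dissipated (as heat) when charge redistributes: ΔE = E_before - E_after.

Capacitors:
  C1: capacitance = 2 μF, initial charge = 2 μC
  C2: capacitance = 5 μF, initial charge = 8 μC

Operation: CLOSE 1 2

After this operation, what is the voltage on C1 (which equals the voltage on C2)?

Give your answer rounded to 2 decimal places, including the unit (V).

Answer: 1.43 V

Derivation:
Initial: C1(2μF, Q=2μC, V=1.00V), C2(5μF, Q=8μC, V=1.60V)
Op 1: CLOSE 1-2: Q_total=10.00, C_total=7.00, V=1.43; Q1=2.86, Q2=7.14; dissipated=0.257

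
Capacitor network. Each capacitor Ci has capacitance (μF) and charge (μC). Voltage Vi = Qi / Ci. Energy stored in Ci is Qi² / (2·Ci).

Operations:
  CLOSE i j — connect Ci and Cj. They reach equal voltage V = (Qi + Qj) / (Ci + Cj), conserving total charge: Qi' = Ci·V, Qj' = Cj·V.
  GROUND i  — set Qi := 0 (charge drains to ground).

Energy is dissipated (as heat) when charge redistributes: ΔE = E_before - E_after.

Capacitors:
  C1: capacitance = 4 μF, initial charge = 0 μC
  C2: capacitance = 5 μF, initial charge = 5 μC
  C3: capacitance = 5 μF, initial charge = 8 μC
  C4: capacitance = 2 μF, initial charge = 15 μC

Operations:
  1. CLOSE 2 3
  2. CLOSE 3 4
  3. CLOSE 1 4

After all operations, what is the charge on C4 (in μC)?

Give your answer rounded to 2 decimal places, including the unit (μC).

Answer: 2.05 μC

Derivation:
Initial: C1(4μF, Q=0μC, V=0.00V), C2(5μF, Q=5μC, V=1.00V), C3(5μF, Q=8μC, V=1.60V), C4(2μF, Q=15μC, V=7.50V)
Op 1: CLOSE 2-3: Q_total=13.00, C_total=10.00, V=1.30; Q2=6.50, Q3=6.50; dissipated=0.450
Op 2: CLOSE 3-4: Q_total=21.50, C_total=7.00, V=3.07; Q3=15.36, Q4=6.14; dissipated=27.457
Op 3: CLOSE 1-4: Q_total=6.14, C_total=6.00, V=1.02; Q1=4.10, Q4=2.05; dissipated=6.289
Final charges: Q1=4.10, Q2=6.50, Q3=15.36, Q4=2.05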